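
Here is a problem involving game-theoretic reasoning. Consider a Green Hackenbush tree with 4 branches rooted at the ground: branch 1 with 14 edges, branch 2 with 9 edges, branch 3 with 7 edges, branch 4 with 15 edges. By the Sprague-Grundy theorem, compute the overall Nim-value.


The tree has 4 branches from the ground vertex.
In Green Hackenbush, the Nim-value of a simple path of length k is k.
Branch 1: length 14, Nim-value = 14
Branch 2: length 9, Nim-value = 9
Branch 3: length 7, Nim-value = 7
Branch 4: length 15, Nim-value = 15
Total Nim-value = XOR of all branch values:
0 XOR 14 = 14
14 XOR 9 = 7
7 XOR 7 = 0
0 XOR 15 = 15
Nim-value of the tree = 15

15


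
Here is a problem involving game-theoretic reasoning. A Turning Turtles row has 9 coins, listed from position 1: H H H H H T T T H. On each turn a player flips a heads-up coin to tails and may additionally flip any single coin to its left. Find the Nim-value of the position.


Coins: H H H H H T T T H
Key fact: a single head at position k behaves exactly like a Nim heap of size k (turning it to T and optionally flipping a coin at j < k corresponds to moving the heap from k to j, or to 0), and heads combine as a disjunctive sum (two heads at the same place would cancel, matching j XOR j = 0). So the Nim-value is the XOR of the 1-indexed positions of the heads.
Face-up positions (1-indexed): [1, 2, 3, 4, 5, 9]
XOR 0 with 1: 0 XOR 1 = 1
XOR 1 with 2: 1 XOR 2 = 3
XOR 3 with 3: 3 XOR 3 = 0
XOR 0 with 4: 0 XOR 4 = 4
XOR 4 with 5: 4 XOR 5 = 1
XOR 1 with 9: 1 XOR 9 = 8
Nim-value = 8

8


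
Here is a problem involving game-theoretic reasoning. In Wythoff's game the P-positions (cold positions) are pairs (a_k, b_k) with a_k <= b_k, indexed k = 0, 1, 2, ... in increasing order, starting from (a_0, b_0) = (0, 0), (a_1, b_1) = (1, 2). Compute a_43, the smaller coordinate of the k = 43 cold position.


By Wythoff's theorem, a_k = floor(k * phi) and b_k = floor(k * phi^2) = a_k + k, where phi = (1 + sqrt(5))/2 is the golden ratio.
phi = (1 + sqrt(5))/2 = 1.618034
k = 43
k * phi = 43 * 1.618034 = 69.575462
a_43 = floor(k * phi) = 69

69


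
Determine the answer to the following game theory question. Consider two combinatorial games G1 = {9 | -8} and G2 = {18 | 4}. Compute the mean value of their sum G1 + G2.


G1 = {9 | -8}, G2 = {18 | 4}
Each is a switch {a | b} with numbers a > b; its mean value is (a + b)/2, and mean value is additive over game sums: m(G1 + G2) = m(G1) + m(G2).
Mean of G1 = (9 + (-8))/2 = 1/2 = 1/2
Mean of G2 = (18 + (4))/2 = 22/2 = 11
Mean of G1 + G2 = 1/2 + 11 = 23/2

23/2


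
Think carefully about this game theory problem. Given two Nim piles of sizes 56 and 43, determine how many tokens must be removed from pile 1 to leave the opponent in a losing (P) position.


Piles: 56 and 43
Current XOR: 56 XOR 43 = 19 (non-zero, so this is an N-position).
To make the XOR zero, we need to find a move that balances the piles.
For pile 1 (size 56): target = 56 XOR 19 = 43
We reduce pile 1 from 56 to 43.
Tokens removed: 56 - 43 = 13
Verification: 43 XOR 43 = 0

13


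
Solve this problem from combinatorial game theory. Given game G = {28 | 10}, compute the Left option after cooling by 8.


Original game: {28 | 10} (a switch {a | b} with a > b).
Cooling by t (for t below the temperature (a - b)/2 = 9) taxes each move by t: {a | b} cooled by t is {a - t | b + t}.
Cooling amount: t = 8
Cooled Left option: 28 - 8 = 20
Cooled Right option: 10 + 8 = 18
Cooled game: {20 | 18}
Left option = 20

20


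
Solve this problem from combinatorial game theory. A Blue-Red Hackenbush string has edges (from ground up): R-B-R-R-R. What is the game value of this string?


Edges (from ground): R-B-R-R-R
By Berlekamp's sign-expansion rule, a Blue-Red Hackenbush stalk has the value of the surreal number whose sign sequence is the edge sequence with B -> + and R -> -.
Sign sequence: -+---
Trace the sign expansion in the surreal number tree, starting from 0:
Edge 1: R (sign -) -> bounds (-inf, 0), value = -1
Edge 2: B (sign +) -> bounds (-1, 0), value = -1/2
Edge 3: R (sign -) -> bounds (-1, -1/2), value = -3/4
Edge 4: R (sign -) -> bounds (-1, -3/4), value = -7/8
Edge 5: R (sign -) -> bounds (-1, -7/8), value = -15/16
Game value = -15/16

-15/16


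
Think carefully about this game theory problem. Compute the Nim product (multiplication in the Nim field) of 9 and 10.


Nim multiplication is bilinear over XOR: (u XOR v) * w = (u*w) XOR (v*w).
So we split each operand into its bit components and XOR the pairwise Nim products.
9 = 1 + 8 (as XOR of powers of 2).
10 = 2 + 8 (as XOR of powers of 2).
Using the standard Nim-product table on single bits:
  2*2 = 3,   2*4 = 8,   2*8 = 12,
  4*4 = 6,   4*8 = 11,  8*8 = 13,
and  1*x = x (identity), k*l = l*k (commutative).
Pairwise Nim products:
  1 * 2 = 2
  1 * 8 = 8
  8 * 2 = 12
  8 * 8 = 13
XOR them: 2 XOR 8 XOR 12 XOR 13 = 11.
Result: 9 * 10 = 11 (in Nim).

11


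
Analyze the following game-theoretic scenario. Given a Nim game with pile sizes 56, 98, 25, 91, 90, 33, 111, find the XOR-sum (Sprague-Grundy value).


We need the XOR (exclusive or) of all pile sizes.
After XOR-ing pile 1 (size 56): 0 XOR 56 = 56
After XOR-ing pile 2 (size 98): 56 XOR 98 = 90
After XOR-ing pile 3 (size 25): 90 XOR 25 = 67
After XOR-ing pile 4 (size 91): 67 XOR 91 = 24
After XOR-ing pile 5 (size 90): 24 XOR 90 = 66
After XOR-ing pile 6 (size 33): 66 XOR 33 = 99
After XOR-ing pile 7 (size 111): 99 XOR 111 = 12
The Nim-value of this position is 12.

12


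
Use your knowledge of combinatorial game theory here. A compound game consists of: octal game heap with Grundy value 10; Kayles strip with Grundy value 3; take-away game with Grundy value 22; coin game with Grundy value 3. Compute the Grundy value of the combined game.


By the Sprague-Grundy theorem, the Grundy value of a sum of games is the XOR of individual Grundy values.
octal game heap: Grundy value = 10. Running XOR: 0 XOR 10 = 10
Kayles strip: Grundy value = 3. Running XOR: 10 XOR 3 = 9
take-away game: Grundy value = 22. Running XOR: 9 XOR 22 = 31
coin game: Grundy value = 3. Running XOR: 31 XOR 3 = 28
The combined Grundy value is 28.

28


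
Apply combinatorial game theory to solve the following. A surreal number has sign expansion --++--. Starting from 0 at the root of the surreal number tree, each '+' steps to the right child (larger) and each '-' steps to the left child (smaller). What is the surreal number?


Sign expansion: --++--
Rule: track bounds (lo, hi), initially (-inf, +inf). On '+', the current value becomes lo and we move to the simplest number in (value, hi): value + 1 if hi = +inf, otherwise the midpoint (value + hi)/2. On '-', the current value becomes hi and we move to value - 1 if lo = -inf, otherwise the midpoint (lo + value)/2.
Start at 0.
Step 1: sign = -, move left. Bounds: (-inf, 0). Value = -1
Step 2: sign = -, move left. Bounds: (-inf, -1). Value = -2
Step 3: sign = +, move right. Bounds: (-2, -1). Value = -3/2
Step 4: sign = +, move right. Bounds: (-3/2, -1). Value = -5/4
Step 5: sign = -, move left. Bounds: (-3/2, -5/4). Value = -11/8
Step 6: sign = -, move left. Bounds: (-3/2, -11/8). Value = -23/16
The surreal number with sign expansion --++-- is -23/16.

-23/16


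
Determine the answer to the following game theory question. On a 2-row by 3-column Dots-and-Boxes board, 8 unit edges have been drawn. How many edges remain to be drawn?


Grid: 2 x 3 boxes, i.e. 3 rows and 4 columns of dots.
Horizontal edges: (rows + 1) * cols = 3 * 3 = 9
Vertical edges: rows * (cols + 1) = 2 * 4 = 8
Total edges: 9 + 8 = 17
Edges drawn: 8
Remaining: 17 - 8 = 9

9


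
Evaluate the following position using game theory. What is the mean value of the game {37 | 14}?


Game = {37 | 14}, a switch {a | b} with numbers a > b.
Its thermograph has left wall a - t and right wall b + t, which meet at t = (a - b)/2, where both equal (a + b)/2. So the mast (mean value) is at (a + b)/2.
Mean = (37 + (14))/2 = 51/2 = 51/2

51/2


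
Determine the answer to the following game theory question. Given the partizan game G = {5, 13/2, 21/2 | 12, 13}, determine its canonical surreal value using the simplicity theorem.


Left options: {5, 13/2, 21/2}, max = 21/2
Right options: {12, 13}, min = 12
All options are numbers and max(Left) < min(Right), so by the simplicity theorem the value is the simplest (earliest-born) number strictly between 21/2 and 12.
The only integer strictly between 21/2 and 12 is 11.
No non-integer in the interval can be simpler: if x is a non-integer in the interval, then floor(x) or ceil(x) also lies in the interval (the interval contains an integer), and both are proper prefixes of x's sign expansion, i.e. born earlier. So the game value is 11.
Game value = 11

11


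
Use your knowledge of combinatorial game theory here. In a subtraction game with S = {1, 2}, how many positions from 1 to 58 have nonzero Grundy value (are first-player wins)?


Subtraction set S = {1, 2}, so G(n) = n mod 3.
G(n) = 0 when n is a multiple of 3.
Multiples of 3 in [1, 58]: 19
N-positions (nonzero Grundy) = 58 - 19 = 39

39


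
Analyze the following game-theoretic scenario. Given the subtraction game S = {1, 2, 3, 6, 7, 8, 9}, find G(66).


The subtraction set is S = {1, 2, 3, 6, 7, 8, 9}.
G(k) = mex{ G(k - s) : s in S, s <= k }. We compute iteratively: G(0) = 0.
G(1) = mex({0}) = 1
G(2) = mex({0, 1}) = 2
G(3) = mex({0, 1, 2}) = 3
G(4) = mex({1, 2, 3}) = 0
G(5) = mex({0, 2, 3}) = 1
G(6) = mex({0, 1, 3}) = 2
G(7) = mex({0, 1, 2}) = 3
G(8) = mex({0, 1, 2, 3}) = 4
G(9) = mex({0, 1, 2, 3, 4}) = 5
G(10) = mex({0, 1, 2, 3, 4, 5}) = 6
G(11) = mex({0, 1, 2, 3, 4, 5, 6}) = 7
G(12) = mex({0, 1, 2, 3, 5, 6, 7}) = 4
G(13) = mex({0, 1, 2, 3, 4, 6, 7}) = 5
G(14) = mex({1, 2, 3, 4, 5, 7}) = 0
G(15) = mex({0, 2, 3, 4, 5}) = 1
G(16) = mex({0, 1, 3, 4, 5, 6}) = 2
G(17) = mex({0, 1, 2, 4, 5, 6, 7}) = 3
G(18) = mex({1, 2, 3, 4, 5, 6, 7}) = 0
G(19) = mex({0, 2, 3, 4, 5, 6, 7}) = 1
G(20) = mex({0, 1, 3, 4, 5, 7}) = 2
G(21) = mex({0, 1, 2, 4, 5}) = 3
G(22) = mex({0, 1, 2, 3, 5}) = 4
Observe that G(14)..G(22) = 0, 1, 2, 3, 0, 1, 2, 3, 4 repeats G(0)..G(8) = 0, 1, 2, 3, 0, 1, 2, 3, 4.
For k >= max(S) = 9, G(k) is determined by the previous 9 values G(k-9)..G(k-1); a window of 9 consecutive values has recurred shifted by 14, so by induction G(k + 14) = G(k) for all k >= 0: the sequence is periodic from the start with period 14.
One period: G(0..13) = 0, 1, 2, 3, 0, 1, 2, 3, 4, 5, 6, 7, 4, 5.
66 mod 14 = 10, so G(66) = G(10) = 6.

6


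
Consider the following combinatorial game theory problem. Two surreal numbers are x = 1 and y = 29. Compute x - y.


x = 1, y = 29
x - y = 1 - 29 = -28

-28


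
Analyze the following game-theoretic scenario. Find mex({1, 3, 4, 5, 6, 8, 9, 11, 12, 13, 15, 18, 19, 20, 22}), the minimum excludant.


Set = {1, 3, 4, 5, 6, 8, 9, 11, 12, 13, 15, 18, 19, 20, 22}
0 is NOT in the set. This is the mex.
mex = 0

0


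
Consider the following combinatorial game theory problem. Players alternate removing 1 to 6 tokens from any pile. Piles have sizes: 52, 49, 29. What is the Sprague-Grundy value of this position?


Subtraction set: {1, 2, 3, 4, 5, 6}
For this subtraction set, G(n) = n mod 7 (period = max + 1 = 7).
Pile 1 (size 52): G(52) = 52 mod 7 = 3
Pile 2 (size 49): G(49) = 49 mod 7 = 0
Pile 3 (size 29): G(29) = 29 mod 7 = 1
Total Grundy value = XOR of all: 3 XOR 0 XOR 1 = 2

2


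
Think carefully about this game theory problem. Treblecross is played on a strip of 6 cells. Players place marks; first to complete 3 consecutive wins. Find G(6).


Treblecross: place X on empty cells; 3-in-a-row wins.
Playing within two cells of an existing X lets the opponent win at once, so sensible play treats the cells i-2..i+2 around each X as dead. The player left with no safe cell loses, so this is a normal-play take-away game on strips of safe cells.
Placing X at cell i (0-indexed) of a strip of k safe cells leaves independent strips of sizes max(0, i-2) and max(0, k-i-3). Hence G(k) = mex{ G(max(0,i-2)) XOR G(max(0,k-i-3)) : 0 <= i < k }, with G(0) = 0.
G(1): splits (0,0):0^0=0 -> mex({0}) = 1
G(2): splits (0,0):0^0=0 -> mex({0}) = 1
G(3): splits (0,0):0^0=0 -> mex({0}) = 1
G(4): splits (0,1):0^1=1 (0,0):0^0=0 -> mex({0, 1}) = 2
G(5): splits (0,2):0^1=1 (0,1):0^1=1 (0,0):0^0=0 -> mex({0, 1}) = 2
G(6) = mex({1}) = 0
Therefore G(6) = 0.

0


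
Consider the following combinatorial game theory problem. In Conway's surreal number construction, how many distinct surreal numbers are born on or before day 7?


Day 0: {|} = 0 is born. Count = 1.
Day n: the number of surreal numbers born by day n is 2^(n+1) - 1.
By day 0: 2^1 - 1 = 1
By day 1: 2^2 - 1 = 3
By day 2: 2^3 - 1 = 7
By day 3: 2^4 - 1 = 15
By day 4: 2^5 - 1 = 31
By day 5: 2^6 - 1 = 63
By day 6: 2^7 - 1 = 127
By day 7: 2^8 - 1 = 255
By day 7: 255 surreal numbers.

255


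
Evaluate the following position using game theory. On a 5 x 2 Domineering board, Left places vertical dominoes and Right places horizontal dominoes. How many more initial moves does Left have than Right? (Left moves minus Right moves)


Board is 5 x 2 (rows x cols).
Left (vertical) placements: (rows-1) * cols = 4 * 2 = 8
Right (horizontal) placements: rows * (cols-1) = 5 * 1 = 5
Advantage = Left - Right = 8 - 5 = 3

3


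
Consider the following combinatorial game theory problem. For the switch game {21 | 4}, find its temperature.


The game is {21 | 4}, a switch {a | b} with numbers a > b.
Cooling {a | b} by t gives {a - t | b + t}, which stops being hot when a - t = b + t, i.e. at t = (a - b)/2. So the temperature of a switch is (a - b)/2.
Temperature = (Left option - Right option) / 2
= (21 - (4)) / 2
= 17 / 2
= 17/2

17/2


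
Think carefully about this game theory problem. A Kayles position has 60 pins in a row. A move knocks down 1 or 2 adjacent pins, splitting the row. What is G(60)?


Kayles: a move removes 1 or 2 adjacent pins from a contiguous row.
Removing pins from a row of k leaves two independent rows (a, b) with a + b = k - 1 (one pin) or a + b = k - 2 (two pins); an end removal gives a = 0.
By Sprague-Grundy, G(k) = mex{ G(a) XOR G(b) } over all these splits. G(0) = 0.
G(1): splits (0,0):0^0=0 -> mex({0}) = 1
G(2): splits (0,1):0^1=1 (0,0):0^0=0 -> mex({0, 1}) = 2
G(3): splits (0,2):0^2=2 (1,1):1^1=0 (0,1):0^1=1 -> mex({0, 1, 2}) = 3
G(4): splits (0,3):0^3=3 (1,2):1^2=3 (0,2):0^2=2 (1,1):1^1=0 -> mex({0, 2, 3}) = 1
G(5): splits (0,4):0^1=1 (1,3):1^3=2 (2,2):2^2=0 (0,3):0^3=3 (1,2):1^2=3 -> mex({0, 1, 2, 3}) = 4
G(6) = mex({0, 1, 2, 4}) = 3
G(7) = mex({0, 1, 3, 4, 5}) = 2
G(8) = mex({0, 2, 3, 5, 6}) = 1
G(9) = mex({0, 1, 2, 3, 6, 7}) = 4
G(10) = mex({0, 1, 3, 4, 5, 7}) = 2
G(11) = mex({0, 1, 2, 3, 4, 5}) = 6
G(12) = mex({0, 1, 2, 3, 5, 6, 7}) = 4
G(13) = mex({0, 2, 3, 4, 6, 7}) = 1
G(14) = mex({0, 1, 4, 5, 6, 7}) = 2
G(15) = mex({0, 1, 2, 3, 4, 5, 6}) = 7
G(16) = mex({0, 2, 3, 5, 6, 7}) = 1
G(17) = mex({0, 1, 2, 3, 5, 6, 7}) = 4
G(18) = mex({0, 1, 2, 4, 5, 6}) = 3
G(19) = mex({0, 1, 3, 4, 5, 7}) = 2
G(20) = mex({0, 2, 3, 4, 5, 6, 7}) = 1
G(21) = mex({0, 1, 2, 3, 5, 6, 7}) = 4
G(22) = mex({0, 1, 2, 3, 4, 5, 7}) = 6
G(23) = mex({0, 1, 2, 3, 4, 5, 6}) = 7
G(24) = mex({0, 1, 2, 3, 5, 6, 7}) = 4
G(25) = mex({0, 2, 3, 4, 6, 7}) = 1
G(26) = mex({0, 1, 3, 4, 5, 6, 7}) = 2
G(27) = mex({0, 1, 2, 3, 4, 5, 6, 7}) = 8
G(28) = mex({0, 1, 2, 3, 4, 6, 7, 8}) = 5
G(29) = mex({0, 1, 2, 3, 5, 6, 7, 8, 9}) = 4
G(30) = mex({0, 1, 2, 3, 4, 5, 6, 9, 10}) = 7
G(31) = mex({0, 1, 3, 4, 5, 7, 10, 11}) = 2
G(32) = mex({0, 2, 3, 4, 5, 6, 7, 9, 11}) = 1
G(33) = mex({0, 1, 2, 3, 4, 5, 6, 7, 9, 12}) = 8
G(34) = mex({0, 1, 2, 3, 4, 5, 7, 8, 11, 12}) = 6
G(35) = mex({0, 1, 2, 3, 4, 5, 6, 8, 9, 10, 11}) = 7
G(36) = mex({0, 1, 2, 3, 5, 6, 7, 9, 10}) = 4
G(37) = mex({0, 2, 3, 4, 6, 7, 9, 10, 11, 12}) = 1
G(38) = mex({0, 1, 3, 4, 5, 6, 7, 9, 10, 11, 12}) = 2
G(39) = mex({0, 1, 2, 4, 5, 6, 7, 9, 10, 12, 14}) = 3
G(40) = mex({0, 2, 3, 4, 6, 7, 11, 12, 14}) = 1
G(41) = mex({0, 1, 2, 3, 5, 6, 7, 9, 10, 11, 12}) = 4
G(42) = mex({0, 1, 2, 3, 4, 5, 6, 9, 10}) = 7
G(43) = mex({0, 1, 3, 4, 5, 7, 9, 10, 12, 15}) = 2
G(44) = mex({0, 2, 3, 4, 5, 6, 7, 9, 10, 12, 15}) = 1
G(45) = mex({0, 1, 2, 3, 4, 5, 6, 7, 9, 10, 12, 14}) = 8
G(46) = mex({0, 1, 3, 4, 5, 7, 8, 11, 12, 14}) = 2
G(47) = mex({0, 1, 2, 3, 4, 5, 6, 8, 9, 10, 11, 12}) = 7
G(48) = mex({0, 1, 2, 3, 5, 6, 7, 9, 10}) = 4
G(49) = mex({0, 2, 3, 4, 6, 7, 9, 10, 11, 12, 15}) = 1
G(50) = mex({0, 1, 4, 5, 6, 7, 9, 11, 12, 14, 15}) = 2
G(51) = mex({0, 1, 2, 3, 4, 5, 6, 7, 9, 12, 14, 15}) = 8
G(52) = mex({0, 2, 3, 4, 5, 6, 7, 8, 11, 12, 15}) = 1
G(53) = mex({0, 1, 2, 3, 5, 6, 7, 8, 9, 10, 11, 12}) = 4
G(54) = mex({0, 1, 2, 3, 4, 5, 6, 9, 10}) = 7
G(55) = mex({0, 1, 3, 4, 5, 7, 9, 10, 11, 12}) = 2
G(56) = mex({0, 2, 3, 4, 5, 6, 7, 9, 10, 11, 12, 13, 14}) = 1
G(57) = mex({0, 1, 2, 3, 5, 6, 7, 9, 10, 12, 13, 14, 15}) = 4
G(58) = mex({0, 1, 3, 4, 5, 7, 11, 12, 14, 15}) = 2
G(59) = mex({0, 1, 2, 3, 4, 5, 6, 9, 10, 11, 12, 15}) = 7
G(60) = mex({0, 1, 2, 3, 5, 6, 7, 9, 10}) = 4
Therefore G(60) = 4.

4


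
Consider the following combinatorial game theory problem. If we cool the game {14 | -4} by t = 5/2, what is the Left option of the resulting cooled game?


Original game: {14 | -4} (a switch {a | b} with a > b).
Cooling by t (for t below the temperature (a - b)/2 = 9) taxes each move by t: {a | b} cooled by t is {a - t | b + t}.
Cooling amount: t = 5/2
Cooled Left option: 14 - 5/2 = 23/2
Cooled Right option: -4 + 5/2 = -3/2
Cooled game: {23/2 | -3/2}
Left option = 23/2

23/2


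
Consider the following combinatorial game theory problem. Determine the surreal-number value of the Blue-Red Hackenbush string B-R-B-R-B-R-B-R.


Edges (from ground): B-R-B-R-B-R-B-R
By Berlekamp's sign-expansion rule, a Blue-Red Hackenbush stalk has the value of the surreal number whose sign sequence is the edge sequence with B -> + and R -> -.
Sign sequence: +-+-+-+-
Trace the sign expansion in the surreal number tree, starting from 0:
Edge 1: B (sign +) -> bounds (0, +inf), value = 1
Edge 2: R (sign -) -> bounds (0, 1), value = 1/2
Edge 3: B (sign +) -> bounds (1/2, 1), value = 3/4
Edge 4: R (sign -) -> bounds (1/2, 3/4), value = 5/8
Edge 5: B (sign +) -> bounds (5/8, 3/4), value = 11/16
Edge 6: R (sign -) -> bounds (5/8, 11/16), value = 21/32
Edge 7: B (sign +) -> bounds (21/32, 11/16), value = 43/64
Edge 8: R (sign -) -> bounds (21/32, 43/64), value = 85/128
Game value = 85/128

85/128


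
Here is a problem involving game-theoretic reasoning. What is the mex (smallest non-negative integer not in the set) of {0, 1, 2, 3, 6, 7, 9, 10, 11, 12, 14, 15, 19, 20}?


Set = {0, 1, 2, 3, 6, 7, 9, 10, 11, 12, 14, 15, 19, 20}
0 is in the set.
1 is in the set.
2 is in the set.
3 is in the set.
4 is NOT in the set. This is the mex.
mex = 4

4


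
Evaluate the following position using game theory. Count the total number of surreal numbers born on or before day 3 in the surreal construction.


Day 0: {|} = 0 is born. Count = 1.
Day n: the number of surreal numbers born by day n is 2^(n+1) - 1.
By day 0: 2^1 - 1 = 1
By day 1: 2^2 - 1 = 3
By day 2: 2^3 - 1 = 7
By day 3: 2^4 - 1 = 15
By day 3: 15 surreal numbers.

15


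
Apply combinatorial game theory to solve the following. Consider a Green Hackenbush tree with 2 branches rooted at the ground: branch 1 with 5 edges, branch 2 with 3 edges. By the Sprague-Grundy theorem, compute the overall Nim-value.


The tree has 2 branches from the ground vertex.
In Green Hackenbush, the Nim-value of a simple path of length k is k.
Branch 1: length 5, Nim-value = 5
Branch 2: length 3, Nim-value = 3
Total Nim-value = XOR of all branch values:
0 XOR 5 = 5
5 XOR 3 = 6
Nim-value of the tree = 6

6


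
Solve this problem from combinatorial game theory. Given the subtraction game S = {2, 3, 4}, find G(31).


The subtraction set is S = {2, 3, 4}.
G(k) = mex{ G(k - s) : s in S, s <= k }. We compute iteratively: G(0) = 0.
G(1) = mex({}) = 0
G(2) = mex({0}) = 1
G(3) = mex({0}) = 1
G(4) = mex({0, 1}) = 2
G(5) = mex({0, 1}) = 2
G(6) = mex({1, 2}) = 0
G(7) = mex({1, 2}) = 0
G(8) = mex({0, 2}) = 1
G(9) = mex({0, 2}) = 1
Observe that G(6)..G(9) = 0, 0, 1, 1 repeats G(0)..G(3) = 0, 0, 1, 1.
For k >= max(S) = 4, G(k) is determined by the previous 4 values G(k-4)..G(k-1); a window of 4 consecutive values has recurred shifted by 6, so by induction G(k + 6) = G(k) for all k >= 0: the sequence is periodic from the start with period 6.
One period: G(0..5) = 0, 0, 1, 1, 2, 2.
31 mod 6 = 1, so G(31) = G(1) = 0.

0


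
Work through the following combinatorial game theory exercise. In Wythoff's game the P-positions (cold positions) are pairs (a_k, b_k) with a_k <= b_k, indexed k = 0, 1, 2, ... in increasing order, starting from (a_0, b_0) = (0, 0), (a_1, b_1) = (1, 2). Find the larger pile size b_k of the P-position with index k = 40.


By Wythoff's theorem, a_k = floor(k * phi) and b_k = floor(k * phi^2) = a_k + k, where phi = (1 + sqrt(5))/2 is the golden ratio.
phi = (1 + sqrt(5))/2 = 1.618034
phi^2 = phi + 1 = 2.618034
k = 40
k * phi^2 = 40 * 2.618034 = 104.721360
b_40 = floor(k * phi^2) = 104 (check: a_40 + k = 64 + 40 = 104)

104


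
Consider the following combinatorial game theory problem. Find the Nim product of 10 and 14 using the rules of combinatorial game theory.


Nim multiplication is bilinear over XOR: (u XOR v) * w = (u*w) XOR (v*w).
So we split each operand into its bit components and XOR the pairwise Nim products.
10 = 2 + 8 (as XOR of powers of 2).
14 = 2 + 4 + 8 (as XOR of powers of 2).
Using the standard Nim-product table on single bits:
  2*2 = 3,   2*4 = 8,   2*8 = 12,
  4*4 = 6,   4*8 = 11,  8*8 = 13,
and  1*x = x (identity), k*l = l*k (commutative).
Pairwise Nim products:
  2 * 2 = 3
  2 * 4 = 8
  2 * 8 = 12
  8 * 2 = 12
  8 * 4 = 11
  8 * 8 = 13
XOR them: 3 XOR 8 XOR 12 XOR 12 XOR 11 XOR 13 = 13.
Result: 10 * 14 = 13 (in Nim).

13


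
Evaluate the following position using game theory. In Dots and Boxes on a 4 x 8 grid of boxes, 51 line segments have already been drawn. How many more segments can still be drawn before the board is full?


Grid: 4 x 8 boxes, i.e. 5 rows and 9 columns of dots.
Horizontal edges: (rows + 1) * cols = 5 * 8 = 40
Vertical edges: rows * (cols + 1) = 4 * 9 = 36
Total edges: 40 + 36 = 76
Edges drawn: 51
Remaining: 76 - 51 = 25

25


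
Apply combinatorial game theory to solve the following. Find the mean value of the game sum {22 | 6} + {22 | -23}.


G1 = {22 | 6}, G2 = {22 | -23}
Each is a switch {a | b} with numbers a > b; its mean value is (a + b)/2, and mean value is additive over game sums: m(G1 + G2) = m(G1) + m(G2).
Mean of G1 = (22 + (6))/2 = 28/2 = 14
Mean of G2 = (22 + (-23))/2 = -1/2 = -1/2
Mean of G1 + G2 = 14 + -1/2 = 27/2

27/2


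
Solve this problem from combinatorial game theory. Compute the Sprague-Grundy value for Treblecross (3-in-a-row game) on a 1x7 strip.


Treblecross: place X on empty cells; 3-in-a-row wins.
Playing within two cells of an existing X lets the opponent win at once, so sensible play treats the cells i-2..i+2 around each X as dead. The player left with no safe cell loses, so this is a normal-play take-away game on strips of safe cells.
Placing X at cell i (0-indexed) of a strip of k safe cells leaves independent strips of sizes max(0, i-2) and max(0, k-i-3). Hence G(k) = mex{ G(max(0,i-2)) XOR G(max(0,k-i-3)) : 0 <= i < k }, with G(0) = 0.
G(1): splits (0,0):0^0=0 -> mex({0}) = 1
G(2): splits (0,0):0^0=0 -> mex({0}) = 1
G(3): splits (0,0):0^0=0 -> mex({0}) = 1
G(4): splits (0,1):0^1=1 (0,0):0^0=0 -> mex({0, 1}) = 2
G(5): splits (0,2):0^1=1 (0,1):0^1=1 (0,0):0^0=0 -> mex({0, 1}) = 2
G(6) = mex({1}) = 0
G(7) = mex({0, 1, 2}) = 3
Therefore G(7) = 3.

3


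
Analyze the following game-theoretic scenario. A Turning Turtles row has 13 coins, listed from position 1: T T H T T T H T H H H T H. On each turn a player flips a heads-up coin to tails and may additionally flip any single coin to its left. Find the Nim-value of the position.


Coins: T T H T T T H T H H H T H
Key fact: a single head at position k behaves exactly like a Nim heap of size k (turning it to T and optionally flipping a coin at j < k corresponds to moving the heap from k to j, or to 0), and heads combine as a disjunctive sum (two heads at the same place would cancel, matching j XOR j = 0). So the Nim-value is the XOR of the 1-indexed positions of the heads.
Face-up positions (1-indexed): [3, 7, 9, 10, 11, 13]
XOR 0 with 3: 0 XOR 3 = 3
XOR 3 with 7: 3 XOR 7 = 4
XOR 4 with 9: 4 XOR 9 = 13
XOR 13 with 10: 13 XOR 10 = 7
XOR 7 with 11: 7 XOR 11 = 12
XOR 12 with 13: 12 XOR 13 = 1
Nim-value = 1

1


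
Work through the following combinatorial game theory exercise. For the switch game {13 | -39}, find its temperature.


The game is {13 | -39}, a switch {a | b} with numbers a > b.
Cooling {a | b} by t gives {a - t | b + t}, which stops being hot when a - t = b + t, i.e. at t = (a - b)/2. So the temperature of a switch is (a - b)/2.
Temperature = (Left option - Right option) / 2
= (13 - (-39)) / 2
= 52 / 2
= 26

26


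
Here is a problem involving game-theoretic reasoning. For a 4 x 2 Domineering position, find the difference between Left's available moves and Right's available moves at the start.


Board is 4 x 2 (rows x cols).
Left (vertical) placements: (rows-1) * cols = 3 * 2 = 6
Right (horizontal) placements: rows * (cols-1) = 4 * 1 = 4
Advantage = Left - Right = 6 - 4 = 2

2


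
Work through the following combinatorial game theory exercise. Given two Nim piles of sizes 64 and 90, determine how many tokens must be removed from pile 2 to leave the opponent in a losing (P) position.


Piles: 64 and 90
Current XOR: 64 XOR 90 = 26 (non-zero, so this is an N-position).
To make the XOR zero, we need to find a move that balances the piles.
For pile 2 (size 90): target = 90 XOR 26 = 64
We reduce pile 2 from 90 to 64.
Tokens removed: 90 - 64 = 26
Verification: 64 XOR 64 = 0

26


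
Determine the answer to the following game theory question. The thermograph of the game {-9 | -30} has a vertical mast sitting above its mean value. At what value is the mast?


Game = {-9 | -30}, a switch {a | b} with numbers a > b.
Its thermograph has left wall a - t and right wall b + t, which meet at t = (a - b)/2, where both equal (a + b)/2. So the mast (mean value) is at (a + b)/2.
Mean = (-9 + (-30))/2 = -39/2 = -39/2

-39/2


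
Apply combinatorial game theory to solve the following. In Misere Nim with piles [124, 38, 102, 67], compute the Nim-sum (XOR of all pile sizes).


We need the XOR (exclusive or) of all pile sizes.
After XOR-ing pile 1 (size 124): 0 XOR 124 = 124
After XOR-ing pile 2 (size 38): 124 XOR 38 = 90
After XOR-ing pile 3 (size 102): 90 XOR 102 = 60
After XOR-ing pile 4 (size 67): 60 XOR 67 = 127
The Nim-value of this position is 127.

127


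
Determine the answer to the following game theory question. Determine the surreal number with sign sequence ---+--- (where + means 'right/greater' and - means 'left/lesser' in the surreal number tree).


Sign expansion: ---+---
Rule: track bounds (lo, hi), initially (-inf, +inf). On '+', the current value becomes lo and we move to the simplest number in (value, hi): value + 1 if hi = +inf, otherwise the midpoint (value + hi)/2. On '-', the current value becomes hi and we move to value - 1 if lo = -inf, otherwise the midpoint (lo + value)/2.
Start at 0.
Step 1: sign = -, move left. Bounds: (-inf, 0). Value = -1
Step 2: sign = -, move left. Bounds: (-inf, -1). Value = -2
Step 3: sign = -, move left. Bounds: (-inf, -2). Value = -3
Step 4: sign = +, move right. Bounds: (-3, -2). Value = -5/2
Step 5: sign = -, move left. Bounds: (-3, -5/2). Value = -11/4
Step 6: sign = -, move left. Bounds: (-3, -11/4). Value = -23/8
Step 7: sign = -, move left. Bounds: (-3, -23/8). Value = -47/16
The surreal number with sign expansion ---+--- is -47/16.

-47/16


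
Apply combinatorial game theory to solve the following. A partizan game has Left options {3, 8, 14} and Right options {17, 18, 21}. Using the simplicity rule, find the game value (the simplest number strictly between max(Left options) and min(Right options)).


Left options: {3, 8, 14}, max = 14
Right options: {17, 18, 21}, min = 17
All options are numbers and max(Left) < min(Right), so by the simplicity theorem the value is the simplest (earliest-born) number strictly between 14 and 17.
Integers 15 through 16 all lie strictly between 14 and 17.
Among integers, the simplest (lowest birthday = smallest |n|; 0 is born on day 0, +-n on day n) is 15.
No non-integer in the interval can be simpler: if x is a non-integer in the interval, then floor(x) or ceil(x) also lies in the interval (the interval contains an integer), and both are proper prefixes of x's sign expansion, i.e. born earlier. So the game value is 15.
Game value = 15

15


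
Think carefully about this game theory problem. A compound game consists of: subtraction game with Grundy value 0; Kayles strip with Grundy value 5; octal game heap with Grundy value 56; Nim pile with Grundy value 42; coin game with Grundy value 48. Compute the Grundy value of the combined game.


By the Sprague-Grundy theorem, the Grundy value of a sum of games is the XOR of individual Grundy values.
subtraction game: Grundy value = 0. Running XOR: 0 XOR 0 = 0
Kayles strip: Grundy value = 5. Running XOR: 0 XOR 5 = 5
octal game heap: Grundy value = 56. Running XOR: 5 XOR 56 = 61
Nim pile: Grundy value = 42. Running XOR: 61 XOR 42 = 23
coin game: Grundy value = 48. Running XOR: 23 XOR 48 = 39
The combined Grundy value is 39.

39


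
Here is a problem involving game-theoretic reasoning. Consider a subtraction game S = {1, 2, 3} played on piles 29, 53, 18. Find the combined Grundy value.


Subtraction set: {1, 2, 3}
For this subtraction set, G(n) = n mod 4 (period = max + 1 = 4).
Pile 1 (size 29): G(29) = 29 mod 4 = 1
Pile 2 (size 53): G(53) = 53 mod 4 = 1
Pile 3 (size 18): G(18) = 18 mod 4 = 2
Total Grundy value = XOR of all: 1 XOR 1 XOR 2 = 2

2


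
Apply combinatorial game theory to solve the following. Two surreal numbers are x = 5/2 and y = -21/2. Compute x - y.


x = 5/2, y = -21/2
Converting to common denominator: 2
x = 5/2, y = -21/2
x - y = 5/2 - -21/2 = 13

13


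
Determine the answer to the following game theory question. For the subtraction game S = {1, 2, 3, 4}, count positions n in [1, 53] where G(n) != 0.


Subtraction set S = {1, 2, 3, 4}, so G(n) = n mod 5.
G(n) = 0 when n is a multiple of 5.
Multiples of 5 in [1, 53]: 10
N-positions (nonzero Grundy) = 53 - 10 = 43

43


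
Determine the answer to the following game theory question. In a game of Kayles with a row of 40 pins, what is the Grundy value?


Kayles: a move removes 1 or 2 adjacent pins from a contiguous row.
Removing pins from a row of k leaves two independent rows (a, b) with a + b = k - 1 (one pin) or a + b = k - 2 (two pins); an end removal gives a = 0.
By Sprague-Grundy, G(k) = mex{ G(a) XOR G(b) } over all these splits. G(0) = 0.
G(1): splits (0,0):0^0=0 -> mex({0}) = 1
G(2): splits (0,1):0^1=1 (0,0):0^0=0 -> mex({0, 1}) = 2
G(3): splits (0,2):0^2=2 (1,1):1^1=0 (0,1):0^1=1 -> mex({0, 1, 2}) = 3
G(4): splits (0,3):0^3=3 (1,2):1^2=3 (0,2):0^2=2 (1,1):1^1=0 -> mex({0, 2, 3}) = 1
G(5): splits (0,4):0^1=1 (1,3):1^3=2 (2,2):2^2=0 (0,3):0^3=3 (1,2):1^2=3 -> mex({0, 1, 2, 3}) = 4
G(6) = mex({0, 1, 2, 4}) = 3
G(7) = mex({0, 1, 3, 4, 5}) = 2
G(8) = mex({0, 2, 3, 5, 6}) = 1
G(9) = mex({0, 1, 2, 3, 6, 7}) = 4
G(10) = mex({0, 1, 3, 4, 5, 7}) = 2
G(11) = mex({0, 1, 2, 3, 4, 5}) = 6
G(12) = mex({0, 1, 2, 3, 5, 6, 7}) = 4
G(13) = mex({0, 2, 3, 4, 6, 7}) = 1
G(14) = mex({0, 1, 4, 5, 6, 7}) = 2
G(15) = mex({0, 1, 2, 3, 4, 5, 6}) = 7
G(16) = mex({0, 2, 3, 5, 6, 7}) = 1
G(17) = mex({0, 1, 2, 3, 5, 6, 7}) = 4
G(18) = mex({0, 1, 2, 4, 5, 6}) = 3
G(19) = mex({0, 1, 3, 4, 5, 7}) = 2
G(20) = mex({0, 2, 3, 4, 5, 6, 7}) = 1
G(21) = mex({0, 1, 2, 3, 5, 6, 7}) = 4
G(22) = mex({0, 1, 2, 3, 4, 5, 7}) = 6
G(23) = mex({0, 1, 2, 3, 4, 5, 6}) = 7
G(24) = mex({0, 1, 2, 3, 5, 6, 7}) = 4
G(25) = mex({0, 2, 3, 4, 6, 7}) = 1
G(26) = mex({0, 1, 3, 4, 5, 6, 7}) = 2
G(27) = mex({0, 1, 2, 3, 4, 5, 6, 7}) = 8
G(28) = mex({0, 1, 2, 3, 4, 6, 7, 8}) = 5
G(29) = mex({0, 1, 2, 3, 5, 6, 7, 8, 9}) = 4
G(30) = mex({0, 1, 2, 3, 4, 5, 6, 9, 10}) = 7
G(31) = mex({0, 1, 3, 4, 5, 7, 10, 11}) = 2
G(32) = mex({0, 2, 3, 4, 5, 6, 7, 9, 11}) = 1
G(33) = mex({0, 1, 2, 3, 4, 5, 6, 7, 9, 12}) = 8
G(34) = mex({0, 1, 2, 3, 4, 5, 7, 8, 11, 12}) = 6
G(35) = mex({0, 1, 2, 3, 4, 5, 6, 8, 9, 10, 11}) = 7
G(36) = mex({0, 1, 2, 3, 5, 6, 7, 9, 10}) = 4
G(37) = mex({0, 2, 3, 4, 6, 7, 9, 10, 11, 12}) = 1
G(38) = mex({0, 1, 3, 4, 5, 6, 7, 9, 10, 11, 12}) = 2
G(39) = mex({0, 1, 2, 4, 5, 6, 7, 9, 10, 12, 14}) = 3
G(40) = mex({0, 2, 3, 4, 6, 7, 11, 12, 14}) = 1
Therefore G(40) = 1.

1


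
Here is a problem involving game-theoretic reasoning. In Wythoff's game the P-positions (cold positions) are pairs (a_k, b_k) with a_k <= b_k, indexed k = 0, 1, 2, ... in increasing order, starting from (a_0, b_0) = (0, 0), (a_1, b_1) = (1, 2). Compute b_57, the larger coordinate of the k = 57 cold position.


By Wythoff's theorem, a_k = floor(k * phi) and b_k = floor(k * phi^2) = a_k + k, where phi = (1 + sqrt(5))/2 is the golden ratio.
phi = (1 + sqrt(5))/2 = 1.618034
phi^2 = phi + 1 = 2.618034
k = 57
k * phi^2 = 57 * 2.618034 = 149.227937
b_57 = floor(k * phi^2) = 149 (check: a_57 + k = 92 + 57 = 149)

149


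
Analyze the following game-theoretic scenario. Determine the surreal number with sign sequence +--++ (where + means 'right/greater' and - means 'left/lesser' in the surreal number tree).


Sign expansion: +--++
Rule: track bounds (lo, hi), initially (-inf, +inf). On '+', the current value becomes lo and we move to the simplest number in (value, hi): value + 1 if hi = +inf, otherwise the midpoint (value + hi)/2. On '-', the current value becomes hi and we move to value - 1 if lo = -inf, otherwise the midpoint (lo + value)/2.
Start at 0.
Step 1: sign = +, move right. Bounds: (0, +inf). Value = 1
Step 2: sign = -, move left. Bounds: (0, 1). Value = 1/2
Step 3: sign = -, move left. Bounds: (0, 1/2). Value = 1/4
Step 4: sign = +, move right. Bounds: (1/4, 1/2). Value = 3/8
Step 5: sign = +, move right. Bounds: (3/8, 1/2). Value = 7/16
The surreal number with sign expansion +--++ is 7/16.

7/16


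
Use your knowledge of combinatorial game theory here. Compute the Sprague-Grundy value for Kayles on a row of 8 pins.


Kayles: a move removes 1 or 2 adjacent pins from a contiguous row.
Removing pins from a row of k leaves two independent rows (a, b) with a + b = k - 1 (one pin) or a + b = k - 2 (two pins); an end removal gives a = 0.
By Sprague-Grundy, G(k) = mex{ G(a) XOR G(b) } over all these splits. G(0) = 0.
G(1): splits (0,0):0^0=0 -> mex({0}) = 1
G(2): splits (0,1):0^1=1 (0,0):0^0=0 -> mex({0, 1}) = 2
G(3): splits (0,2):0^2=2 (1,1):1^1=0 (0,1):0^1=1 -> mex({0, 1, 2}) = 3
G(4): splits (0,3):0^3=3 (1,2):1^2=3 (0,2):0^2=2 (1,1):1^1=0 -> mex({0, 2, 3}) = 1
G(5): splits (0,4):0^1=1 (1,3):1^3=2 (2,2):2^2=0 (0,3):0^3=3 (1,2):1^2=3 -> mex({0, 1, 2, 3}) = 4
G(6) = mex({0, 1, 2, 4}) = 3
G(7) = mex({0, 1, 3, 4, 5}) = 2
G(8) = mex({0, 2, 3, 5, 6}) = 1
Therefore G(8) = 1.

1


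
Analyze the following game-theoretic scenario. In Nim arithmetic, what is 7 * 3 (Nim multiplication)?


Nim multiplication is bilinear over XOR: (u XOR v) * w = (u*w) XOR (v*w).
So we split each operand into its bit components and XOR the pairwise Nim products.
7 = 1 + 2 + 4 (as XOR of powers of 2).
3 = 1 + 2 (as XOR of powers of 2).
Using the standard Nim-product table on single bits:
  2*2 = 3,   2*4 = 8,   2*8 = 12,
  4*4 = 6,   4*8 = 11,  8*8 = 13,
and  1*x = x (identity), k*l = l*k (commutative).
Pairwise Nim products:
  1 * 1 = 1
  1 * 2 = 2
  2 * 1 = 2
  2 * 2 = 3
  4 * 1 = 4
  4 * 2 = 8
XOR them: 1 XOR 2 XOR 2 XOR 3 XOR 4 XOR 8 = 14.
Result: 7 * 3 = 14 (in Nim).

14


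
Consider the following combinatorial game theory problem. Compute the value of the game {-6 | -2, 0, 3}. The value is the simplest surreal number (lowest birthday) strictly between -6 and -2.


Left options: {-6}, max = -6
Right options: {-2, 0, 3}, min = -2
All options are numbers and max(Left) < min(Right), so by the simplicity theorem the value is the simplest (earliest-born) number strictly between -6 and -2.
Integers -5 through -3 all lie strictly between -6 and -2.
Among integers, the simplest (lowest birthday = smallest |n|; 0 is born on day 0, +-n on day n) is -3.
No non-integer in the interval can be simpler: if x is a non-integer in the interval, then floor(x) or ceil(x) also lies in the interval (the interval contains an integer), and both are proper prefixes of x's sign expansion, i.e. born earlier. So the game value is -3.
Game value = -3

-3


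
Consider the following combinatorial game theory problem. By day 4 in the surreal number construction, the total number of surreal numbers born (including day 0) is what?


Day 0: {|} = 0 is born. Count = 1.
Day n: the number of surreal numbers born by day n is 2^(n+1) - 1.
By day 0: 2^1 - 1 = 1
By day 1: 2^2 - 1 = 3
By day 2: 2^3 - 1 = 7
By day 3: 2^4 - 1 = 15
By day 4: 2^5 - 1 = 31
By day 4: 31 surreal numbers.

31


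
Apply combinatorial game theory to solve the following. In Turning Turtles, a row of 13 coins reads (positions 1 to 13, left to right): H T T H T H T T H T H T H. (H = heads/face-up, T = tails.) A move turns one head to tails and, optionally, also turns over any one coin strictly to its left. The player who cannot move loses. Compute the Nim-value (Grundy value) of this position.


Coins: H T T H T H T T H T H T H
Key fact: a single head at position k behaves exactly like a Nim heap of size k (turning it to T and optionally flipping a coin at j < k corresponds to moving the heap from k to j, or to 0), and heads combine as a disjunctive sum (two heads at the same place would cancel, matching j XOR j = 0). So the Nim-value is the XOR of the 1-indexed positions of the heads.
Face-up positions (1-indexed): [1, 4, 6, 9, 11, 13]
XOR 0 with 1: 0 XOR 1 = 1
XOR 1 with 4: 1 XOR 4 = 5
XOR 5 with 6: 5 XOR 6 = 3
XOR 3 with 9: 3 XOR 9 = 10
XOR 10 with 11: 10 XOR 11 = 1
XOR 1 with 13: 1 XOR 13 = 12
Nim-value = 12

12


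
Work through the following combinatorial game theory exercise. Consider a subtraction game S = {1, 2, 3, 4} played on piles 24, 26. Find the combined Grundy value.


Subtraction set: {1, 2, 3, 4}
For this subtraction set, G(n) = n mod 5 (period = max + 1 = 5).
Pile 1 (size 24): G(24) = 24 mod 5 = 4
Pile 2 (size 26): G(26) = 26 mod 5 = 1
Total Grundy value = XOR of all: 4 XOR 1 = 5

5


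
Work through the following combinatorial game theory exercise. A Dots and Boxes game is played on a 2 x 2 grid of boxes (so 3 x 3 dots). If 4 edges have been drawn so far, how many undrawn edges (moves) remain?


Grid: 2 x 2 boxes, i.e. 3 rows and 3 columns of dots.
Horizontal edges: (rows + 1) * cols = 3 * 2 = 6
Vertical edges: rows * (cols + 1) = 2 * 3 = 6
Total edges: 6 + 6 = 12
Edges drawn: 4
Remaining: 12 - 4 = 8

8


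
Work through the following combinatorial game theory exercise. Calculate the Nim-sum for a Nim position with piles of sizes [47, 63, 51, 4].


We need the XOR (exclusive or) of all pile sizes.
After XOR-ing pile 1 (size 47): 0 XOR 47 = 47
After XOR-ing pile 2 (size 63): 47 XOR 63 = 16
After XOR-ing pile 3 (size 51): 16 XOR 51 = 35
After XOR-ing pile 4 (size 4): 35 XOR 4 = 39
The Nim-value of this position is 39.

39


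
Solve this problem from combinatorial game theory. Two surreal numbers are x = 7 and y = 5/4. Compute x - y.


x = 7, y = 5/4
Converting to common denominator: 4
x = 28/4, y = 5/4
x - y = 7 - 5/4 = 23/4

23/4


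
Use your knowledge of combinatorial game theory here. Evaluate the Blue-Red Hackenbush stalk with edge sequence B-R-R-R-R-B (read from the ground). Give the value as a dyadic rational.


Edges (from ground): B-R-R-R-R-B
By Berlekamp's sign-expansion rule, a Blue-Red Hackenbush stalk has the value of the surreal number whose sign sequence is the edge sequence with B -> + and R -> -.
Sign sequence: +----+
Trace the sign expansion in the surreal number tree, starting from 0:
Edge 1: B (sign +) -> bounds (0, +inf), value = 1
Edge 2: R (sign -) -> bounds (0, 1), value = 1/2
Edge 3: R (sign -) -> bounds (0, 1/2), value = 1/4
Edge 4: R (sign -) -> bounds (0, 1/4), value = 1/8
Edge 5: R (sign -) -> bounds (0, 1/8), value = 1/16
Edge 6: B (sign +) -> bounds (1/16, 1/8), value = 3/32
Game value = 3/32

3/32
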